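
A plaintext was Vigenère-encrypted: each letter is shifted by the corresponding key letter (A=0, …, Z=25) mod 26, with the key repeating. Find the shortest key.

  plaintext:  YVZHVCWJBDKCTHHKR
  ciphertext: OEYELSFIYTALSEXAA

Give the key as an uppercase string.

  i= 0: O-Y = 16 → Q
  i= 1: E-V =  9 → J
  i= 2: Y-Z = 25 → Z
  i= 3: E-H = 23 → X
  i= 4: L-V = 16 → Q
  i= 5: S-C = 16 → Q
  i= 6: F-W =  9 → J
  i= 7: I-J = 25 → Z
  i= 8: Y-B = 23 → X
  i= 9: T-D = 16 → Q
  i=10: A-K = 16 → Q
  i=11: L-C =  9 → J
  i=12: S-T = 25 → Z
  i=13: E-H = 23 → X
  i=14: X-H = 16 → Q
  i=15: A-K = 16 → Q
  i=16: A-R =  9 → J
  shifts repeat with period 5: QJZXQ

QJZXQ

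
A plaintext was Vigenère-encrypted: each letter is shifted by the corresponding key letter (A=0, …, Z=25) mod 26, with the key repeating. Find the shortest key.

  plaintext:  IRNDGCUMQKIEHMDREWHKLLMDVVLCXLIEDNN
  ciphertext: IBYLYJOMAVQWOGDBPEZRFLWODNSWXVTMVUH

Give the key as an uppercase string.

AKLISHU

  i= 0: I-I =  0 → A
  i= 1: B-R = 10 → K
  i= 2: Y-N = 11 → L
  i= 3: L-D =  8 → I
  i= 4: Y-G = 18 → S
  i= 5: J-C =  7 → H
  i= 6: O-U = 20 → U
  i= 7: M-M =  0 → A
  i= 8: A-Q = 10 → K
  i= 9: V-K = 11 → L
  i=10: Q-I =  8 → I
  i=11: W-E = 18 → S
  i=12: O-H =  7 → H
  i=13: G-M = 20 → U
  i=14: D-D =  0 → A
  i=15: B-R = 10 → K
  i=16: P-E = 11 → L
  i=17: E-W =  8 → I
  i=18: Z-H = 18 → S
  i=19: R-K =  7 → H
  i=20: F-L = 20 → U
  i=21: L-L =  0 → A
  i=22: W-M = 10 → K
  i=23: O-D = 11 → L
  i=24: D-V =  8 → I
  i=25: N-V = 18 → S
  i=26: S-L =  7 → H
  i=27: W-C = 20 → U
  i=28: X-X =  0 → A
  i=29: V-L = 10 → K
  i=30: T-I = 11 → L
  i=31: M-E =  8 → I
  i=32: V-D = 18 → S
  i=33: U-N =  7 → H
  i=34: H-N = 20 → U
  shifts repeat with period 7: AKLISHU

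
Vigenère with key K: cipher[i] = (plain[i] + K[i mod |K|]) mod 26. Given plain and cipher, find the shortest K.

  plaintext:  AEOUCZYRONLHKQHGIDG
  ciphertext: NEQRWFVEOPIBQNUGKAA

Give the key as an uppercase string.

  i= 0: N-A = 13 → N
  i= 1: E-E =  0 → A
  i= 2: Q-O =  2 → C
  i= 3: R-U = 23 → X
  i= 4: W-C = 20 → U
  i= 5: F-Z =  6 → G
  i= 6: V-Y = 23 → X
  i= 7: E-R = 13 → N
  i= 8: O-O =  0 → A
  i= 9: P-N =  2 → C
  i=10: I-L = 23 → X
  i=11: B-H = 20 → U
  i=12: Q-K =  6 → G
  i=13: N-Q = 23 → X
  i=14: U-H = 13 → N
  i=15: G-G =  0 → A
  i=16: K-I =  2 → C
  i=17: A-D = 23 → X
  i=18: A-G = 20 → U
  shifts repeat with period 7: NACXUGX

NACXUGX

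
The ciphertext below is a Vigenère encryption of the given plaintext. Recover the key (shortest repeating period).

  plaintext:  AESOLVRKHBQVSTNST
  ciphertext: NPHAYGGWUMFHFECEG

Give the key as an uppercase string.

NLPM

  i= 0: N-A = 13 → N
  i= 1: P-E = 11 → L
  i= 2: H-S = 15 → P
  i= 3: A-O = 12 → M
  i= 4: Y-L = 13 → N
  i= 5: G-V = 11 → L
  i= 6: G-R = 15 → P
  i= 7: W-K = 12 → M
  i= 8: U-H = 13 → N
  i= 9: M-B = 11 → L
  i=10: F-Q = 15 → P
  i=11: H-V = 12 → M
  i=12: F-S = 13 → N
  i=13: E-T = 11 → L
  i=14: C-N = 15 → P
  i=15: E-S = 12 → M
  i=16: G-T = 13 → N
  shifts repeat with period 4: NLPM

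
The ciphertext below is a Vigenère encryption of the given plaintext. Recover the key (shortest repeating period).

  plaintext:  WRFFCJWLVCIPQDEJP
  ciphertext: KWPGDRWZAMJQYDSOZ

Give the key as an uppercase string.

OFKBBIA

  i= 0: K-W = 14 → O
  i= 1: W-R =  5 → F
  i= 2: P-F = 10 → K
  i= 3: G-F =  1 → B
  i= 4: D-C =  1 → B
  i= 5: R-J =  8 → I
  i= 6: W-W =  0 → A
  i= 7: Z-L = 14 → O
  i= 8: A-V =  5 → F
  i= 9: M-C = 10 → K
  i=10: J-I =  1 → B
  i=11: Q-P =  1 → B
  i=12: Y-Q =  8 → I
  i=13: D-D =  0 → A
  i=14: S-E = 14 → O
  i=15: O-J =  5 → F
  i=16: Z-P = 10 → K
  shifts repeat with period 7: OFKBBIA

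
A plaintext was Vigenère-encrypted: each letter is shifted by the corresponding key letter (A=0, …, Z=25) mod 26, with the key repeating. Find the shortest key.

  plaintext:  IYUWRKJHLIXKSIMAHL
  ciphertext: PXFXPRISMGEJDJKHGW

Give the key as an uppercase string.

HZLBY

  i= 0: P-I =  7 → H
  i= 1: X-Y = 25 → Z
  i= 2: F-U = 11 → L
  i= 3: X-W =  1 → B
  i= 4: P-R = 24 → Y
  i= 5: R-K =  7 → H
  i= 6: I-J = 25 → Z
  i= 7: S-H = 11 → L
  i= 8: M-L =  1 → B
  i= 9: G-I = 24 → Y
  i=10: E-X =  7 → H
  i=11: J-K = 25 → Z
  i=12: D-S = 11 → L
  i=13: J-I =  1 → B
  i=14: K-M = 24 → Y
  i=15: H-A =  7 → H
  i=16: G-H = 25 → Z
  i=17: W-L = 11 → L
  shifts repeat with period 5: HZLBY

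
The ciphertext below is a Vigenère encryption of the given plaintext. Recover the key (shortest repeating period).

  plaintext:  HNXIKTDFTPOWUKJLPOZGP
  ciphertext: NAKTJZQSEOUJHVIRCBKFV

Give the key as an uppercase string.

GNNLZ

  i= 0: N-H =  6 → G
  i= 1: A-N = 13 → N
  i= 2: K-X = 13 → N
  i= 3: T-I = 11 → L
  i= 4: J-K = 25 → Z
  i= 5: Z-T =  6 → G
  i= 6: Q-D = 13 → N
  i= 7: S-F = 13 → N
  i= 8: E-T = 11 → L
  i= 9: O-P = 25 → Z
  i=10: U-O =  6 → G
  i=11: J-W = 13 → N
  i=12: H-U = 13 → N
  i=13: V-K = 11 → L
  i=14: I-J = 25 → Z
  i=15: R-L =  6 → G
  i=16: C-P = 13 → N
  i=17: B-O = 13 → N
  i=18: K-Z = 11 → L
  i=19: F-G = 25 → Z
  i=20: V-P =  6 → G
  shifts repeat with period 5: GNNLZ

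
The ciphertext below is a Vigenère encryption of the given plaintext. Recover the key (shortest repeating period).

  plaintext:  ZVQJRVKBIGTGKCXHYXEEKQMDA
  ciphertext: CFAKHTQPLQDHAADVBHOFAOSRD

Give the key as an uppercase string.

  i= 0: C-Z =  3 → D
  i= 1: F-V = 10 → K
  i= 2: A-Q = 10 → K
  i= 3: K-J =  1 → B
  i= 4: H-R = 16 → Q
  i= 5: T-V = 24 → Y
  i= 6: Q-K =  6 → G
  i= 7: P-B = 14 → O
  i= 8: L-I =  3 → D
  i= 9: Q-G = 10 → K
  i=10: D-T = 10 → K
  i=11: H-G =  1 → B
  i=12: A-K = 16 → Q
  i=13: A-C = 24 → Y
  i=14: D-X =  6 → G
  i=15: V-H = 14 → O
  i=16: B-Y =  3 → D
  i=17: H-X = 10 → K
  i=18: O-E = 10 → K
  i=19: F-E =  1 → B
  i=20: A-K = 16 → Q
  i=21: O-Q = 24 → Y
  i=22: S-M =  6 → G
  i=23: R-D = 14 → O
  i=24: D-A =  3 → D
  shifts repeat with period 8: DKKBQYGO

DKKBQYGO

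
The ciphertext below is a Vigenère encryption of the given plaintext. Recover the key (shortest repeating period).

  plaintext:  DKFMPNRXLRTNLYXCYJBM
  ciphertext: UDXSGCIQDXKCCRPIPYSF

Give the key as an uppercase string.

RTSGRP

  i= 0: U-D = 17 → R
  i= 1: D-K = 19 → T
  i= 2: X-F = 18 → S
  i= 3: S-M =  6 → G
  i= 4: G-P = 17 → R
  i= 5: C-N = 15 → P
  i= 6: I-R = 17 → R
  i= 7: Q-X = 19 → T
  i= 8: D-L = 18 → S
  i= 9: X-R =  6 → G
  i=10: K-T = 17 → R
  i=11: C-N = 15 → P
  i=12: C-L = 17 → R
  i=13: R-Y = 19 → T
  i=14: P-X = 18 → S
  i=15: I-C =  6 → G
  i=16: P-Y = 17 → R
  i=17: Y-J = 15 → P
  i=18: S-B = 17 → R
  i=19: F-M = 19 → T
  shifts repeat with period 6: RTSGRP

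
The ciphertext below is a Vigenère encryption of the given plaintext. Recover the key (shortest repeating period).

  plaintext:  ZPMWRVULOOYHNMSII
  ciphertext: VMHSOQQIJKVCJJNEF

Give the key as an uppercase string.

WXV

  i= 0: V-Z = 22 → W
  i= 1: M-P = 23 → X
  i= 2: H-M = 21 → V
  i= 3: S-W = 22 → W
  i= 4: O-R = 23 → X
  i= 5: Q-V = 21 → V
  i= 6: Q-U = 22 → W
  i= 7: I-L = 23 → X
  i= 8: J-O = 21 → V
  i= 9: K-O = 22 → W
  i=10: V-Y = 23 → X
  i=11: C-H = 21 → V
  i=12: J-N = 22 → W
  i=13: J-M = 23 → X
  i=14: N-S = 21 → V
  i=15: E-I = 22 → W
  i=16: F-I = 23 → X
  shifts repeat with period 3: WXV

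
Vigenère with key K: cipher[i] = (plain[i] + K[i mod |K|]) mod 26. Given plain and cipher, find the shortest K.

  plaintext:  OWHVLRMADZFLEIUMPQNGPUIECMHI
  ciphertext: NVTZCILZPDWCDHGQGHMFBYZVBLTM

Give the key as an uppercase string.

ZZMERR

  i= 0: N-O = 25 → Z
  i= 1: V-W = 25 → Z
  i= 2: T-H = 12 → M
  i= 3: Z-V =  4 → E
  i= 4: C-L = 17 → R
  i= 5: I-R = 17 → R
  i= 6: L-M = 25 → Z
  i= 7: Z-A = 25 → Z
  i= 8: P-D = 12 → M
  i= 9: D-Z =  4 → E
  i=10: W-F = 17 → R
  i=11: C-L = 17 → R
  i=12: D-E = 25 → Z
  i=13: H-I = 25 → Z
  i=14: G-U = 12 → M
  i=15: Q-M =  4 → E
  i=16: G-P = 17 → R
  i=17: H-Q = 17 → R
  i=18: M-N = 25 → Z
  i=19: F-G = 25 → Z
  i=20: B-P = 12 → M
  i=21: Y-U =  4 → E
  i=22: Z-I = 17 → R
  i=23: V-E = 17 → R
  i=24: B-C = 25 → Z
  i=25: L-M = 25 → Z
  i=26: T-H = 12 → M
  i=27: M-I =  4 → E
  shifts repeat with period 6: ZZMERR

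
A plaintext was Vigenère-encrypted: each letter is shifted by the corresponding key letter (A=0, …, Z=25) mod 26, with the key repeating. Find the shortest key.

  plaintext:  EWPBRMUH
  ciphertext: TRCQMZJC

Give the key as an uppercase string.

  i= 0: T-E = 15 → P
  i= 1: R-W = 21 → V
  i= 2: C-P = 13 → N
  i= 3: Q-B = 15 → P
  i= 4: M-R = 21 → V
  i= 5: Z-M = 13 → N
  i= 6: J-U = 15 → P
  i= 7: C-H = 21 → V
  shifts repeat with period 3: PVN

PVN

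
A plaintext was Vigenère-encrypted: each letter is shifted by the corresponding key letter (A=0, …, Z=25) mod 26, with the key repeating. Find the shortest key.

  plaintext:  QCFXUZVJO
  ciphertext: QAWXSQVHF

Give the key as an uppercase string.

AYR

  i= 0: Q-Q =  0 → A
  i= 1: A-C = 24 → Y
  i= 2: W-F = 17 → R
  i= 3: X-X =  0 → A
  i= 4: S-U = 24 → Y
  i= 5: Q-Z = 17 → R
  i= 6: V-V =  0 → A
  i= 7: H-J = 24 → Y
  i= 8: F-O = 17 → R
  shifts repeat with period 3: AYR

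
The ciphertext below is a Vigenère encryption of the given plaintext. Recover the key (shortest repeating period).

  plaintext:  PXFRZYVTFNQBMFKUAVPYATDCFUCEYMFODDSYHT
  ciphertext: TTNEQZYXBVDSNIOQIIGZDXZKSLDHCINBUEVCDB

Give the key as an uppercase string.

EWINRBD

  i= 0: T-P =  4 → E
  i= 1: T-X = 22 → W
  i= 2: N-F =  8 → I
  i= 3: E-R = 13 → N
  i= 4: Q-Z = 17 → R
  i= 5: Z-Y =  1 → B
  i= 6: Y-V =  3 → D
  i= 7: X-T =  4 → E
  i= 8: B-F = 22 → W
  i= 9: V-N =  8 → I
  i=10: D-Q = 13 → N
  i=11: S-B = 17 → R
  i=12: N-M =  1 → B
  i=13: I-F =  3 → D
  i=14: O-K =  4 → E
  i=15: Q-U = 22 → W
  i=16: I-A =  8 → I
  i=17: I-V = 13 → N
  i=18: G-P = 17 → R
  i=19: Z-Y =  1 → B
  i=20: D-A =  3 → D
  i=21: X-T =  4 → E
  i=22: Z-D = 22 → W
  i=23: K-C =  8 → I
  i=24: S-F = 13 → N
  i=25: L-U = 17 → R
  i=26: D-C =  1 → B
  i=27: H-E =  3 → D
  i=28: C-Y =  4 → E
  i=29: I-M = 22 → W
  i=30: N-F =  8 → I
  i=31: B-O = 13 → N
  i=32: U-D = 17 → R
  i=33: E-D =  1 → B
  i=34: V-S =  3 → D
  i=35: C-Y =  4 → E
  i=36: D-H = 22 → W
  i=37: B-T =  8 → I
  shifts repeat with period 7: EWINRBD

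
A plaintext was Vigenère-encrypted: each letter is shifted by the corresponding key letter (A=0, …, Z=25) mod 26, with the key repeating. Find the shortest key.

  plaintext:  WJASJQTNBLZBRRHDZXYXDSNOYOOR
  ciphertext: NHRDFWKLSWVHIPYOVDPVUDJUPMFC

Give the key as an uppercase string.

  i= 0: N-W = 17 → R
  i= 1: H-J = 24 → Y
  i= 2: R-A = 17 → R
  i= 3: D-S = 11 → L
  i= 4: F-J = 22 → W
  i= 5: W-Q =  6 → G
  i= 6: K-T = 17 → R
  i= 7: L-N = 24 → Y
  i= 8: S-B = 17 → R
  i= 9: W-L = 11 → L
  i=10: V-Z = 22 → W
  i=11: H-B =  6 → G
  i=12: I-R = 17 → R
  i=13: P-R = 24 → Y
  i=14: Y-H = 17 → R
  i=15: O-D = 11 → L
  i=16: V-Z = 22 → W
  i=17: D-X =  6 → G
  i=18: P-Y = 17 → R
  i=19: V-X = 24 → Y
  i=20: U-D = 17 → R
  i=21: D-S = 11 → L
  i=22: J-N = 22 → W
  i=23: U-O =  6 → G
  i=24: P-Y = 17 → R
  i=25: M-O = 24 → Y
  i=26: F-O = 17 → R
  i=27: C-R = 11 → L
  shifts repeat with period 6: RYRLWG

RYRLWG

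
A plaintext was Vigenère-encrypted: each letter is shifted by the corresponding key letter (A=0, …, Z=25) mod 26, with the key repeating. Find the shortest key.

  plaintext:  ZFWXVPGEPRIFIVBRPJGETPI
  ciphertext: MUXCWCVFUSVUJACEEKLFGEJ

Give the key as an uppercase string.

  i= 0: M-Z = 13 → N
  i= 1: U-F = 15 → P
  i= 2: X-W =  1 → B
  i= 3: C-X =  5 → F
  i= 4: W-V =  1 → B
  i= 5: C-P = 13 → N
  i= 6: V-G = 15 → P
  i= 7: F-E =  1 → B
  i= 8: U-P =  5 → F
  i= 9: S-R =  1 → B
  i=10: V-I = 13 → N
  i=11: U-F = 15 → P
  i=12: J-I =  1 → B
  i=13: A-V =  5 → F
  i=14: C-B =  1 → B
  i=15: E-R = 13 → N
  i=16: E-P = 15 → P
  i=17: K-J =  1 → B
  i=18: L-G =  5 → F
  i=19: F-E =  1 → B
  i=20: G-T = 13 → N
  i=21: E-P = 15 → P
  i=22: J-I =  1 → B
  shifts repeat with period 5: NPBFB

NPBFB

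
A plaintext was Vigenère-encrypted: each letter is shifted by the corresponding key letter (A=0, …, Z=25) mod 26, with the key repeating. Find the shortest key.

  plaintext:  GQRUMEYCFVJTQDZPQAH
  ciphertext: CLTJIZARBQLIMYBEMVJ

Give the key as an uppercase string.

  i= 0: C-G = 22 → W
  i= 1: L-Q = 21 → V
  i= 2: T-R =  2 → C
  i= 3: J-U = 15 → P
  i= 4: I-M = 22 → W
  i= 5: Z-E = 21 → V
  i= 6: A-Y =  2 → C
  i= 7: R-C = 15 → P
  i= 8: B-F = 22 → W
  i= 9: Q-V = 21 → V
  i=10: L-J =  2 → C
  i=11: I-T = 15 → P
  i=12: M-Q = 22 → W
  i=13: Y-D = 21 → V
  i=14: B-Z =  2 → C
  i=15: E-P = 15 → P
  i=16: M-Q = 22 → W
  i=17: V-A = 21 → V
  i=18: J-H =  2 → C
  shifts repeat with period 4: WVCP

WVCP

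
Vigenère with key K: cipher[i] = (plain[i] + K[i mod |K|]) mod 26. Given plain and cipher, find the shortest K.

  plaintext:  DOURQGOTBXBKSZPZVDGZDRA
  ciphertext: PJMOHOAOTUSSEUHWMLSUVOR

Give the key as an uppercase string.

  i= 0: P-D = 12 → M
  i= 1: J-O = 21 → V
  i= 2: M-U = 18 → S
  i= 3: O-R = 23 → X
  i= 4: H-Q = 17 → R
  i= 5: O-G =  8 → I
  i= 6: A-O = 12 → M
  i= 7: O-T = 21 → V
  i= 8: T-B = 18 → S
  i= 9: U-X = 23 → X
  i=10: S-B = 17 → R
  i=11: S-K =  8 → I
  i=12: E-S = 12 → M
  i=13: U-Z = 21 → V
  i=14: H-P = 18 → S
  i=15: W-Z = 23 → X
  i=16: M-V = 17 → R
  i=17: L-D =  8 → I
  i=18: S-G = 12 → M
  i=19: U-Z = 21 → V
  i=20: V-D = 18 → S
  i=21: O-R = 23 → X
  i=22: R-A = 17 → R
  shifts repeat with period 6: MVSXRI

MVSXRI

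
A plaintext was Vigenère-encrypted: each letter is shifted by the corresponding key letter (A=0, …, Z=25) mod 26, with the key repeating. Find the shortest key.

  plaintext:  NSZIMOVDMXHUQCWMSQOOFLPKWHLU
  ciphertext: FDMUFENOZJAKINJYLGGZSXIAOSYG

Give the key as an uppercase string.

  i= 0: F-N = 18 → S
  i= 1: D-S = 11 → L
  i= 2: M-Z = 13 → N
  i= 3: U-I = 12 → M
  i= 4: F-M = 19 → T
  i= 5: E-O = 16 → Q
  i= 6: N-V = 18 → S
  i= 7: O-D = 11 → L
  i= 8: Z-M = 13 → N
  i= 9: J-X = 12 → M
  i=10: A-H = 19 → T
  i=11: K-U = 16 → Q
  i=12: I-Q = 18 → S
  i=13: N-C = 11 → L
  i=14: J-W = 13 → N
  i=15: Y-M = 12 → M
  i=16: L-S = 19 → T
  i=17: G-Q = 16 → Q
  i=18: G-O = 18 → S
  i=19: Z-O = 11 → L
  i=20: S-F = 13 → N
  i=21: X-L = 12 → M
  i=22: I-P = 19 → T
  i=23: A-K = 16 → Q
  i=24: O-W = 18 → S
  i=25: S-H = 11 → L
  i=26: Y-L = 13 → N
  i=27: G-U = 12 → M
  shifts repeat with period 6: SLNMTQ

SLNMTQ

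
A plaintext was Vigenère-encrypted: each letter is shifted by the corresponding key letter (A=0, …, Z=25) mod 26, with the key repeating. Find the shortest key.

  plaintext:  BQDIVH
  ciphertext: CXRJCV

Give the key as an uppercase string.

  i= 0: C-B =  1 → B
  i= 1: X-Q =  7 → H
  i= 2: R-D = 14 → O
  i= 3: J-I =  1 → B
  i= 4: C-V =  7 → H
  i= 5: V-H = 14 → O
  shifts repeat with period 3: BHO

BHO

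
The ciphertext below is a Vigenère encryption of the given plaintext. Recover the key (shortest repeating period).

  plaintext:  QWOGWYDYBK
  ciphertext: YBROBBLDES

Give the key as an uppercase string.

IFD

  i= 0: Y-Q =  8 → I
  i= 1: B-W =  5 → F
  i= 2: R-O =  3 → D
  i= 3: O-G =  8 → I
  i= 4: B-W =  5 → F
  i= 5: B-Y =  3 → D
  i= 6: L-D =  8 → I
  i= 7: D-Y =  5 → F
  i= 8: E-B =  3 → D
  i= 9: S-K =  8 → I
  shifts repeat with period 3: IFD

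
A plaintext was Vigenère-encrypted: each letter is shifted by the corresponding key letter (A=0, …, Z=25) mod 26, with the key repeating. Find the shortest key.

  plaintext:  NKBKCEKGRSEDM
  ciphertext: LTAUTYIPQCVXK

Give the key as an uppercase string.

YJZKRU

  i= 0: L-N = 24 → Y
  i= 1: T-K =  9 → J
  i= 2: A-B = 25 → Z
  i= 3: U-K = 10 → K
  i= 4: T-C = 17 → R
  i= 5: Y-E = 20 → U
  i= 6: I-K = 24 → Y
  i= 7: P-G =  9 → J
  i= 8: Q-R = 25 → Z
  i= 9: C-S = 10 → K
  i=10: V-E = 17 → R
  i=11: X-D = 20 → U
  i=12: K-M = 24 → Y
  shifts repeat with period 6: YJZKRU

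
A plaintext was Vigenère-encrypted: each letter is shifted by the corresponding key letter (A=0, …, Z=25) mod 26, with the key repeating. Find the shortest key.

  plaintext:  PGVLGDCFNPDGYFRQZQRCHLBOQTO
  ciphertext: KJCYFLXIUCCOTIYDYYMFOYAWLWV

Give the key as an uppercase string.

  i= 0: K-P = 21 → V
  i= 1: J-G =  3 → D
  i= 2: C-V =  7 → H
  i= 3: Y-L = 13 → N
  i= 4: F-G = 25 → Z
  i= 5: L-D =  8 → I
  i= 6: X-C = 21 → V
  i= 7: I-F =  3 → D
  i= 8: U-N =  7 → H
  i= 9: C-P = 13 → N
  i=10: C-D = 25 → Z
  i=11: O-G =  8 → I
  i=12: T-Y = 21 → V
  i=13: I-F =  3 → D
  i=14: Y-R =  7 → H
  i=15: D-Q = 13 → N
  i=16: Y-Z = 25 → Z
  i=17: Y-Q =  8 → I
  i=18: M-R = 21 → V
  i=19: F-C =  3 → D
  i=20: O-H =  7 → H
  i=21: Y-L = 13 → N
  i=22: A-B = 25 → Z
  i=23: W-O =  8 → I
  i=24: L-Q = 21 → V
  i=25: W-T =  3 → D
  i=26: V-O =  7 → H
  shifts repeat with period 6: VDHNZI

VDHNZI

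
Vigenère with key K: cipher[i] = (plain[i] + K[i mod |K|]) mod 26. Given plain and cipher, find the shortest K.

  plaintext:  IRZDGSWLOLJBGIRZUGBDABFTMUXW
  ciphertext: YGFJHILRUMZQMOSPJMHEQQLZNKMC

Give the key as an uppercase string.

QPGGB

  i= 0: Y-I = 16 → Q
  i= 1: G-R = 15 → P
  i= 2: F-Z =  6 → G
  i= 3: J-D =  6 → G
  i= 4: H-G =  1 → B
  i= 5: I-S = 16 → Q
  i= 6: L-W = 15 → P
  i= 7: R-L =  6 → G
  i= 8: U-O =  6 → G
  i= 9: M-L =  1 → B
  i=10: Z-J = 16 → Q
  i=11: Q-B = 15 → P
  i=12: M-G =  6 → G
  i=13: O-I =  6 → G
  i=14: S-R =  1 → B
  i=15: P-Z = 16 → Q
  i=16: J-U = 15 → P
  i=17: M-G =  6 → G
  i=18: H-B =  6 → G
  i=19: E-D =  1 → B
  i=20: Q-A = 16 → Q
  i=21: Q-B = 15 → P
  i=22: L-F =  6 → G
  i=23: Z-T =  6 → G
  i=24: N-M =  1 → B
  i=25: K-U = 16 → Q
  i=26: M-X = 15 → P
  i=27: C-W =  6 → G
  shifts repeat with period 5: QPGGB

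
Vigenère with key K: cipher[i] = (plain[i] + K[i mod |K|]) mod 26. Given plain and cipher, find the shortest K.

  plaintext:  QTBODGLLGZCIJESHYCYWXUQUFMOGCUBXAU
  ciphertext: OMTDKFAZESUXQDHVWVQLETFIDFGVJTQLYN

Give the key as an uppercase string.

  i= 0: O-Q = 24 → Y
  i= 1: M-T = 19 → T
  i= 2: T-B = 18 → S
  i= 3: D-O = 15 → P
  i= 4: K-D =  7 → H
  i= 5: F-G = 25 → Z
  i= 6: A-L = 15 → P
  i= 7: Z-L = 14 → O
  i= 8: E-G = 24 → Y
  i= 9: S-Z = 19 → T
  i=10: U-C = 18 → S
  i=11: X-I = 15 → P
  i=12: Q-J =  7 → H
  i=13: D-E = 25 → Z
  i=14: H-S = 15 → P
  i=15: V-H = 14 → O
  i=16: W-Y = 24 → Y
  i=17: V-C = 19 → T
  i=18: Q-Y = 18 → S
  i=19: L-W = 15 → P
  i=20: E-X =  7 → H
  i=21: T-U = 25 → Z
  i=22: F-Q = 15 → P
  i=23: I-U = 14 → O
  i=24: D-F = 24 → Y
  i=25: F-M = 19 → T
  i=26: G-O = 18 → S
  i=27: V-G = 15 → P
  i=28: J-C =  7 → H
  i=29: T-U = 25 → Z
  i=30: Q-B = 15 → P
  i=31: L-X = 14 → O
  i=32: Y-A = 24 → Y
  i=33: N-U = 19 → T
  shifts repeat with period 8: YTSPHZPO

YTSPHZPO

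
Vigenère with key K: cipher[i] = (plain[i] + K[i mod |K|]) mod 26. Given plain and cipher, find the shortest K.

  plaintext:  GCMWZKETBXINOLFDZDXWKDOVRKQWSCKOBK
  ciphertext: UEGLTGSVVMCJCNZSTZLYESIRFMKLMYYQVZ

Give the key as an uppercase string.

  i= 0: U-G = 14 → O
  i= 1: E-C =  2 → C
  i= 2: G-M = 20 → U
  i= 3: L-W = 15 → P
  i= 4: T-Z = 20 → U
  i= 5: G-K = 22 → W
  i= 6: S-E = 14 → O
  i= 7: V-T =  2 → C
  i= 8: V-B = 20 → U
  i= 9: M-X = 15 → P
  i=10: C-I = 20 → U
  i=11: J-N = 22 → W
  i=12: C-O = 14 → O
  i=13: N-L =  2 → C
  i=14: Z-F = 20 → U
  i=15: S-D = 15 → P
  i=16: T-Z = 20 → U
  i=17: Z-D = 22 → W
  i=18: L-X = 14 → O
  i=19: Y-W =  2 → C
  i=20: E-K = 20 → U
  i=21: S-D = 15 → P
  i=22: I-O = 20 → U
  i=23: R-V = 22 → W
  i=24: F-R = 14 → O
  i=25: M-K =  2 → C
  i=26: K-Q = 20 → U
  i=27: L-W = 15 → P
  i=28: M-S = 20 → U
  i=29: Y-C = 22 → W
  i=30: Y-K = 14 → O
  i=31: Q-O =  2 → C
  i=32: V-B = 20 → U
  i=33: Z-K = 15 → P
  shifts repeat with period 6: OCUPUW

OCUPUW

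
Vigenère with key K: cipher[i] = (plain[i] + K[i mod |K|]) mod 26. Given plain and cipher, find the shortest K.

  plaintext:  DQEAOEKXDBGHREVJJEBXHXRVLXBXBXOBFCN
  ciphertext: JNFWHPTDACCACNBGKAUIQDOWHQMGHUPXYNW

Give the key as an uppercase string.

  i= 0: J-D =  6 → G
  i= 1: N-Q = 23 → X
  i= 2: F-E =  1 → B
  i= 3: W-A = 22 → W
  i= 4: H-O = 19 → T
  i= 5: P-E = 11 → L
  i= 6: T-K =  9 → J
  i= 7: D-X =  6 → G
  i= 8: A-D = 23 → X
  i= 9: C-B =  1 → B
  i=10: C-G = 22 → W
  i=11: A-H = 19 → T
  i=12: C-R = 11 → L
  i=13: N-E =  9 → J
  i=14: B-V =  6 → G
  i=15: G-J = 23 → X
  i=16: K-J =  1 → B
  i=17: A-E = 22 → W
  i=18: U-B = 19 → T
  i=19: I-X = 11 → L
  i=20: Q-H =  9 → J
  i=21: D-X =  6 → G
  i=22: O-R = 23 → X
  i=23: W-V =  1 → B
  i=24: H-L = 22 → W
  i=25: Q-X = 19 → T
  i=26: M-B = 11 → L
  i=27: G-X =  9 → J
  i=28: H-B =  6 → G
  i=29: U-X = 23 → X
  i=30: P-O =  1 → B
  i=31: X-B = 22 → W
  i=32: Y-F = 19 → T
  i=33: N-C = 11 → L
  i=34: W-N =  9 → J
  shifts repeat with period 7: GXBWTLJ

GXBWTLJ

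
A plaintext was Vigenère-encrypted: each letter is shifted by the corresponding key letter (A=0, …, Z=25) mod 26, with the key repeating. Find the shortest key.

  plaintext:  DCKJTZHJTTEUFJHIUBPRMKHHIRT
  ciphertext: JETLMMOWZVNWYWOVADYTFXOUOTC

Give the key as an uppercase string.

  i= 0: J-D =  6 → G
  i= 1: E-C =  2 → C
  i= 2: T-K =  9 → J
  i= 3: L-J =  2 → C
  i= 4: M-T = 19 → T
  i= 5: M-Z = 13 → N
  i= 6: O-H =  7 → H
  i= 7: W-J = 13 → N
  i= 8: Z-T =  6 → G
  i= 9: V-T =  2 → C
  i=10: N-E =  9 → J
  i=11: W-U =  2 → C
  i=12: Y-F = 19 → T
  i=13: W-J = 13 → N
  i=14: O-H =  7 → H
  i=15: V-I = 13 → N
  i=16: A-U =  6 → G
  i=17: D-B =  2 → C
  i=18: Y-P =  9 → J
  i=19: T-R =  2 → C
  i=20: F-M = 19 → T
  i=21: X-K = 13 → N
  i=22: O-H =  7 → H
  i=23: U-H = 13 → N
  i=24: O-I =  6 → G
  i=25: T-R =  2 → C
  i=26: C-T =  9 → J
  shifts repeat with period 8: GCJCTNHN

GCJCTNHN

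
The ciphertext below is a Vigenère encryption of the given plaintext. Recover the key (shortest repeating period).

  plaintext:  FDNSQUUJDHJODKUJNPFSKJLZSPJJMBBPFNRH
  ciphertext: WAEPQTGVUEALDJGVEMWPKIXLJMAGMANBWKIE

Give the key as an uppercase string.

  i= 0: W-F = 17 → R
  i= 1: A-D = 23 → X
  i= 2: E-N = 17 → R
  i= 3: P-S = 23 → X
  i= 4: Q-Q =  0 → A
  i= 5: T-U = 25 → Z
  i= 6: G-U = 12 → M
  i= 7: V-J = 12 → M
  i= 8: U-D = 17 → R
  i= 9: E-H = 23 → X
  i=10: A-J = 17 → R
  i=11: L-O = 23 → X
  i=12: D-D =  0 → A
  i=13: J-K = 25 → Z
  i=14: G-U = 12 → M
  i=15: V-J = 12 → M
  i=16: E-N = 17 → R
  i=17: M-P = 23 → X
  i=18: W-F = 17 → R
  i=19: P-S = 23 → X
  i=20: K-K =  0 → A
  i=21: I-J = 25 → Z
  i=22: X-L = 12 → M
  i=23: L-Z = 12 → M
  i=24: J-S = 17 → R
  i=25: M-P = 23 → X
  i=26: A-J = 17 → R
  i=27: G-J = 23 → X
  i=28: M-M =  0 → A
  i=29: A-B = 25 → Z
  i=30: N-B = 12 → M
  i=31: B-P = 12 → M
  i=32: W-F = 17 → R
  i=33: K-N = 23 → X
  i=34: I-R = 17 → R
  i=35: E-H = 23 → X
  shifts repeat with period 8: RXRXAZMM

RXRXAZMM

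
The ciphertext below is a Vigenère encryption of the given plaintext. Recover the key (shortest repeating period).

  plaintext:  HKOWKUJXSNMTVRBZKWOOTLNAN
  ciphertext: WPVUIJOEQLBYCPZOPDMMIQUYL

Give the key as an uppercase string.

  i= 0: W-H = 15 → P
  i= 1: P-K =  5 → F
  i= 2: V-O =  7 → H
  i= 3: U-W = 24 → Y
  i= 4: I-K = 24 → Y
  i= 5: J-U = 15 → P
  i= 6: O-J =  5 → F
  i= 7: E-X =  7 → H
  i= 8: Q-S = 24 → Y
  i= 9: L-N = 24 → Y
  i=10: B-M = 15 → P
  i=11: Y-T =  5 → F
  i=12: C-V =  7 → H
  i=13: P-R = 24 → Y
  i=14: Z-B = 24 → Y
  i=15: O-Z = 15 → P
  i=16: P-K =  5 → F
  i=17: D-W =  7 → H
  i=18: M-O = 24 → Y
  i=19: M-O = 24 → Y
  i=20: I-T = 15 → P
  i=21: Q-L =  5 → F
  i=22: U-N =  7 → H
  i=23: Y-A = 24 → Y
  i=24: L-N = 24 → Y
  shifts repeat with period 5: PFHYY

PFHYY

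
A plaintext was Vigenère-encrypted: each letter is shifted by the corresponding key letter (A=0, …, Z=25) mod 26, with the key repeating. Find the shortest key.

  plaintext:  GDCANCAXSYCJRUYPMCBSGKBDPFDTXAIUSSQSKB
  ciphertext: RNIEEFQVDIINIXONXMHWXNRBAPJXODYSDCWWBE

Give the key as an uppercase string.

LKGERDQY

  i= 0: R-G = 11 → L
  i= 1: N-D = 10 → K
  i= 2: I-C =  6 → G
  i= 3: E-A =  4 → E
  i= 4: E-N = 17 → R
  i= 5: F-C =  3 → D
  i= 6: Q-A = 16 → Q
  i= 7: V-X = 24 → Y
  i= 8: D-S = 11 → L
  i= 9: I-Y = 10 → K
  i=10: I-C =  6 → G
  i=11: N-J =  4 → E
  i=12: I-R = 17 → R
  i=13: X-U =  3 → D
  i=14: O-Y = 16 → Q
  i=15: N-P = 24 → Y
  i=16: X-M = 11 → L
  i=17: M-C = 10 → K
  i=18: H-B =  6 → G
  i=19: W-S =  4 → E
  i=20: X-G = 17 → R
  i=21: N-K =  3 → D
  i=22: R-B = 16 → Q
  i=23: B-D = 24 → Y
  i=24: A-P = 11 → L
  i=25: P-F = 10 → K
  i=26: J-D =  6 → G
  i=27: X-T =  4 → E
  i=28: O-X = 17 → R
  i=29: D-A =  3 → D
  i=30: Y-I = 16 → Q
  i=31: S-U = 24 → Y
  i=32: D-S = 11 → L
  i=33: C-S = 10 → K
  i=34: W-Q =  6 → G
  i=35: W-S =  4 → E
  i=36: B-K = 17 → R
  i=37: E-B =  3 → D
  shifts repeat with period 8: LKGERDQY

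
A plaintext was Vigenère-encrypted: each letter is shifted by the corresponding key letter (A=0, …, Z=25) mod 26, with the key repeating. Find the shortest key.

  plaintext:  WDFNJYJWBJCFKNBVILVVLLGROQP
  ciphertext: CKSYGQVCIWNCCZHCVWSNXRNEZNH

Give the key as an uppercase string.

  i= 0: C-W =  6 → G
  i= 1: K-D =  7 → H
  i= 2: S-F = 13 → N
  i= 3: Y-N = 11 → L
  i= 4: G-J = 23 → X
  i= 5: Q-Y = 18 → S
  i= 6: V-J = 12 → M
  i= 7: C-W =  6 → G
  i= 8: I-B =  7 → H
  i= 9: W-J = 13 → N
  i=10: N-C = 11 → L
  i=11: C-F = 23 → X
  i=12: C-K = 18 → S
  i=13: Z-N = 12 → M
  i=14: H-B =  6 → G
  i=15: C-V =  7 → H
  i=16: V-I = 13 → N
  i=17: W-L = 11 → L
  i=18: S-V = 23 → X
  i=19: N-V = 18 → S
  i=20: X-L = 12 → M
  i=21: R-L =  6 → G
  i=22: N-G =  7 → H
  i=23: E-R = 13 → N
  i=24: Z-O = 11 → L
  i=25: N-Q = 23 → X
  i=26: H-P = 18 → S
  shifts repeat with period 7: GHNLXSM

GHNLXSM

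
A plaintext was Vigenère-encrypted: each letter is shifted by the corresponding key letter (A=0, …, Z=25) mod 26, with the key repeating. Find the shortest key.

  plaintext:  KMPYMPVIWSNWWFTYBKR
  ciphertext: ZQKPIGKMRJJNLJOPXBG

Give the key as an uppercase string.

PEVRWR

  i= 0: Z-K = 15 → P
  i= 1: Q-M =  4 → E
  i= 2: K-P = 21 → V
  i= 3: P-Y = 17 → R
  i= 4: I-M = 22 → W
  i= 5: G-P = 17 → R
  i= 6: K-V = 15 → P
  i= 7: M-I =  4 → E
  i= 8: R-W = 21 → V
  i= 9: J-S = 17 → R
  i=10: J-N = 22 → W
  i=11: N-W = 17 → R
  i=12: L-W = 15 → P
  i=13: J-F =  4 → E
  i=14: O-T = 21 → V
  i=15: P-Y = 17 → R
  i=16: X-B = 22 → W
  i=17: B-K = 17 → R
  i=18: G-R = 15 → P
  shifts repeat with period 6: PEVRWR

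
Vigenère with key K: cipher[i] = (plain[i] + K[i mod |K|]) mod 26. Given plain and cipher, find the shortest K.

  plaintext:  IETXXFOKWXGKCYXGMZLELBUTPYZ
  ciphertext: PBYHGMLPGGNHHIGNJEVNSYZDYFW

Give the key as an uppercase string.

  i= 0: P-I =  7 → H
  i= 1: B-E = 23 → X
  i= 2: Y-T =  5 → F
  i= 3: H-X = 10 → K
  i= 4: G-X =  9 → J
  i= 5: M-F =  7 → H
  i= 6: L-O = 23 → X
  i= 7: P-K =  5 → F
  i= 8: G-W = 10 → K
  i= 9: G-X =  9 → J
  i=10: N-G =  7 → H
  i=11: H-K = 23 → X
  i=12: H-C =  5 → F
  i=13: I-Y = 10 → K
  i=14: G-X =  9 → J
  i=15: N-G =  7 → H
  i=16: J-M = 23 → X
  i=17: E-Z =  5 → F
  i=18: V-L = 10 → K
  i=19: N-E =  9 → J
  i=20: S-L =  7 → H
  i=21: Y-B = 23 → X
  i=22: Z-U =  5 → F
  i=23: D-T = 10 → K
  i=24: Y-P =  9 → J
  i=25: F-Y =  7 → H
  i=26: W-Z = 23 → X
  shifts repeat with period 5: HXFKJ

HXFKJ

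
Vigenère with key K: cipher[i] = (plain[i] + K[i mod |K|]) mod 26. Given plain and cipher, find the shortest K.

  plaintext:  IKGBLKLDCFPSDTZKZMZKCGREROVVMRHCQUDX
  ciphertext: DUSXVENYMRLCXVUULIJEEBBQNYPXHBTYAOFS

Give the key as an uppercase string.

  i= 0: D-I = 21 → V
  i= 1: U-K = 10 → K
  i= 2: S-G = 12 → M
  i= 3: X-B = 22 → W
  i= 4: V-L = 10 → K
  i= 5: E-K = 20 → U
  i= 6: N-L =  2 → C
  i= 7: Y-D = 21 → V
  i= 8: M-C = 10 → K
  i= 9: R-F = 12 → M
  i=10: L-P = 22 → W
  i=11: C-S = 10 → K
  i=12: X-D = 20 → U
  i=13: V-T =  2 → C
  i=14: U-Z = 21 → V
  i=15: U-K = 10 → K
  i=16: L-Z = 12 → M
  i=17: I-M = 22 → W
  i=18: J-Z = 10 → K
  i=19: E-K = 20 → U
  i=20: E-C =  2 → C
  i=21: B-G = 21 → V
  i=22: B-R = 10 → K
  i=23: Q-E = 12 → M
  i=24: N-R = 22 → W
  i=25: Y-O = 10 → K
  i=26: P-V = 20 → U
  i=27: X-V =  2 → C
  i=28: H-M = 21 → V
  i=29: B-R = 10 → K
  i=30: T-H = 12 → M
  i=31: Y-C = 22 → W
  i=32: A-Q = 10 → K
  i=33: O-U = 20 → U
  i=34: F-D =  2 → C
  i=35: S-X = 21 → V
  shifts repeat with period 7: VKMWKUC

VKMWKUC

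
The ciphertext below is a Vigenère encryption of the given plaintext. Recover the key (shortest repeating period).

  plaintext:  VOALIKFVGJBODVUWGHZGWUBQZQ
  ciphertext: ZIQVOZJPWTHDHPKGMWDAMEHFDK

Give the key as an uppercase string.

  i= 0: Z-V =  4 → E
  i= 1: I-O = 20 → U
  i= 2: Q-A = 16 → Q
  i= 3: V-L = 10 → K
  i= 4: O-I =  6 → G
  i= 5: Z-K = 15 → P
  i= 6: J-F =  4 → E
  i= 7: P-V = 20 → U
  i= 8: W-G = 16 → Q
  i= 9: T-J = 10 → K
  i=10: H-B =  6 → G
  i=11: D-O = 15 → P
  i=12: H-D =  4 → E
  i=13: P-V = 20 → U
  i=14: K-U = 16 → Q
  i=15: G-W = 10 → K
  i=16: M-G =  6 → G
  i=17: W-H = 15 → P
  i=18: D-Z =  4 → E
  i=19: A-G = 20 → U
  i=20: M-W = 16 → Q
  i=21: E-U = 10 → K
  i=22: H-B =  6 → G
  i=23: F-Q = 15 → P
  i=24: D-Z =  4 → E
  i=25: K-Q = 20 → U
  shifts repeat with period 6: EUQKGP

EUQKGP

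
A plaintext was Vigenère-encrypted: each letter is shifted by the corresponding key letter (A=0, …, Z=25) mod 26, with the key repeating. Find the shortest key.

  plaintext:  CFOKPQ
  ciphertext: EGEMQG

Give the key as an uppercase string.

CBQ

  i= 0: E-C =  2 → C
  i= 1: G-F =  1 → B
  i= 2: E-O = 16 → Q
  i= 3: M-K =  2 → C
  i= 4: Q-P =  1 → B
  i= 5: G-Q = 16 → Q
  shifts repeat with period 3: CBQ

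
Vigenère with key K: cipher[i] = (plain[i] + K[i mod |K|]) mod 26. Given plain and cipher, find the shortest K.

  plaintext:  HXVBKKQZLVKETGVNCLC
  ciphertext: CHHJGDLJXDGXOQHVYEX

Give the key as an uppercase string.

  i= 0: C-H = 21 → V
  i= 1: H-X = 10 → K
  i= 2: H-V = 12 → M
  i= 3: J-B =  8 → I
  i= 4: G-K = 22 → W
  i= 5: D-K = 19 → T
  i= 6: L-Q = 21 → V
  i= 7: J-Z = 10 → K
  i= 8: X-L = 12 → M
  i= 9: D-V =  8 → I
  i=10: G-K = 22 → W
  i=11: X-E = 19 → T
  i=12: O-T = 21 → V
  i=13: Q-G = 10 → K
  i=14: H-V = 12 → M
  i=15: V-N =  8 → I
  i=16: Y-C = 22 → W
  i=17: E-L = 19 → T
  i=18: X-C = 21 → V
  shifts repeat with period 6: VKMIWT

VKMIWT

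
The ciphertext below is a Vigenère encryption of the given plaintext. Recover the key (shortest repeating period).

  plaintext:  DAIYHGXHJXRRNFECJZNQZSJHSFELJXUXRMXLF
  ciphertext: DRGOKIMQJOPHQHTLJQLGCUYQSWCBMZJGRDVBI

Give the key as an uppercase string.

  i= 0: D-D =  0 → A
  i= 1: R-A = 17 → R
  i= 2: G-I = 24 → Y
  i= 3: O-Y = 16 → Q
  i= 4: K-H =  3 → D
  i= 5: I-G =  2 → C
  i= 6: M-X = 15 → P
  i= 7: Q-H =  9 → J
  i= 8: J-J =  0 → A
  i= 9: O-X = 17 → R
  i=10: P-R = 24 → Y
  i=11: H-R = 16 → Q
  i=12: Q-N =  3 → D
  i=13: H-F =  2 → C
  i=14: T-E = 15 → P
  i=15: L-C =  9 → J
  i=16: J-J =  0 → A
  i=17: Q-Z = 17 → R
  i=18: L-N = 24 → Y
  i=19: G-Q = 16 → Q
  i=20: C-Z =  3 → D
  i=21: U-S =  2 → C
  i=22: Y-J = 15 → P
  i=23: Q-H =  9 → J
  i=24: S-S =  0 → A
  i=25: W-F = 17 → R
  i=26: C-E = 24 → Y
  i=27: B-L = 16 → Q
  i=28: M-J =  3 → D
  i=29: Z-X =  2 → C
  i=30: J-U = 15 → P
  i=31: G-X =  9 → J
  i=32: R-R =  0 → A
  i=33: D-M = 17 → R
  i=34: V-X = 24 → Y
  i=35: B-L = 16 → Q
  i=36: I-F =  3 → D
  shifts repeat with period 8: ARYQDCPJ

ARYQDCPJ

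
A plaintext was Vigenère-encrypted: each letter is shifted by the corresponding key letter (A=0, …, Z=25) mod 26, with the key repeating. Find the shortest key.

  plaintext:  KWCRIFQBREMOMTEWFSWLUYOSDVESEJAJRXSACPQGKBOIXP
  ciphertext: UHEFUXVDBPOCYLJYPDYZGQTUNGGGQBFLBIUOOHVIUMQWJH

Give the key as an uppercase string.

KLCOMSFC

  i= 0: U-K = 10 → K
  i= 1: H-W = 11 → L
  i= 2: E-C =  2 → C
  i= 3: F-R = 14 → O
  i= 4: U-I = 12 → M
  i= 5: X-F = 18 → S
  i= 6: V-Q =  5 → F
  i= 7: D-B =  2 → C
  i= 8: B-R = 10 → K
  i= 9: P-E = 11 → L
  i=10: O-M =  2 → C
  i=11: C-O = 14 → O
  i=12: Y-M = 12 → M
  i=13: L-T = 18 → S
  i=14: J-E =  5 → F
  i=15: Y-W =  2 → C
  i=16: P-F = 10 → K
  i=17: D-S = 11 → L
  i=18: Y-W =  2 → C
  i=19: Z-L = 14 → O
  i=20: G-U = 12 → M
  i=21: Q-Y = 18 → S
  i=22: T-O =  5 → F
  i=23: U-S =  2 → C
  i=24: N-D = 10 → K
  i=25: G-V = 11 → L
  i=26: G-E =  2 → C
  i=27: G-S = 14 → O
  i=28: Q-E = 12 → M
  i=29: B-J = 18 → S
  i=30: F-A =  5 → F
  i=31: L-J =  2 → C
  i=32: B-R = 10 → K
  i=33: I-X = 11 → L
  i=34: U-S =  2 → C
  i=35: O-A = 14 → O
  i=36: O-C = 12 → M
  i=37: H-P = 18 → S
  i=38: V-Q =  5 → F
  i=39: I-G =  2 → C
  i=40: U-K = 10 → K
  i=41: M-B = 11 → L
  i=42: Q-O =  2 → C
  i=43: W-I = 14 → O
  i=44: J-X = 12 → M
  i=45: H-P = 18 → S
  shifts repeat with period 8: KLCOMSFC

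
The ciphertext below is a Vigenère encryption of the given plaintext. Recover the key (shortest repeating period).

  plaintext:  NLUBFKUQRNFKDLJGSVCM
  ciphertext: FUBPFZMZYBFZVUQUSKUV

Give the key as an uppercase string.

  i= 0: F-N = 18 → S
  i= 1: U-L =  9 → J
  i= 2: B-U =  7 → H
  i= 3: P-B = 14 → O
  i= 4: F-F =  0 → A
  i= 5: Z-K = 15 → P
  i= 6: M-U = 18 → S
  i= 7: Z-Q =  9 → J
  i= 8: Y-R =  7 → H
  i= 9: B-N = 14 → O
  i=10: F-F =  0 → A
  i=11: Z-K = 15 → P
  i=12: V-D = 18 → S
  i=13: U-L =  9 → J
  i=14: Q-J =  7 → H
  i=15: U-G = 14 → O
  i=16: S-S =  0 → A
  i=17: K-V = 15 → P
  i=18: U-C = 18 → S
  i=19: V-M =  9 → J
  shifts repeat with period 6: SJHOAP

SJHOAP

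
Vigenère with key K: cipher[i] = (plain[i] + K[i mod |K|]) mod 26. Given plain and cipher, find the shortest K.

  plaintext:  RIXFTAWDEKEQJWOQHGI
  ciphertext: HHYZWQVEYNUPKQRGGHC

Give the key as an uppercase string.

QZBUD

  i= 0: H-R = 16 → Q
  i= 1: H-I = 25 → Z
  i= 2: Y-X =  1 → B
  i= 3: Z-F = 20 → U
  i= 4: W-T =  3 → D
  i= 5: Q-A = 16 → Q
  i= 6: V-W = 25 → Z
  i= 7: E-D =  1 → B
  i= 8: Y-E = 20 → U
  i= 9: N-K =  3 → D
  i=10: U-E = 16 → Q
  i=11: P-Q = 25 → Z
  i=12: K-J =  1 → B
  i=13: Q-W = 20 → U
  i=14: R-O =  3 → D
  i=15: G-Q = 16 → Q
  i=16: G-H = 25 → Z
  i=17: H-G =  1 → B
  i=18: C-I = 20 → U
  shifts repeat with period 5: QZBUD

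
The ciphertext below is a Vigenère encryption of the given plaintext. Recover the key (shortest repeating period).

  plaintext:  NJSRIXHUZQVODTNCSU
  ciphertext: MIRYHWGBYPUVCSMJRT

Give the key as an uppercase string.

ZZZH

  i= 0: M-N = 25 → Z
  i= 1: I-J = 25 → Z
  i= 2: R-S = 25 → Z
  i= 3: Y-R =  7 → H
  i= 4: H-I = 25 → Z
  i= 5: W-X = 25 → Z
  i= 6: G-H = 25 → Z
  i= 7: B-U =  7 → H
  i= 8: Y-Z = 25 → Z
  i= 9: P-Q = 25 → Z
  i=10: U-V = 25 → Z
  i=11: V-O =  7 → H
  i=12: C-D = 25 → Z
  i=13: S-T = 25 → Z
  i=14: M-N = 25 → Z
  i=15: J-C =  7 → H
  i=16: R-S = 25 → Z
  i=17: T-U = 25 → Z
  shifts repeat with period 4: ZZZH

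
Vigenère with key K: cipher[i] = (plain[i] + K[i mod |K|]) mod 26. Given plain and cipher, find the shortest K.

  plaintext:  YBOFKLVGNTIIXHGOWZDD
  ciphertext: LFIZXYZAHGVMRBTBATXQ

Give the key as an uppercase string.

  i= 0: L-Y = 13 → N
  i= 1: F-B =  4 → E
  i= 2: I-O = 20 → U
  i= 3: Z-F = 20 → U
  i= 4: X-K = 13 → N
  i= 5: Y-L = 13 → N
  i= 6: Z-V =  4 → E
  i= 7: A-G = 20 → U
  i= 8: H-N = 20 → U
  i= 9: G-T = 13 → N
  i=10: V-I = 13 → N
  i=11: M-I =  4 → E
  i=12: R-X = 20 → U
  i=13: B-H = 20 → U
  i=14: T-G = 13 → N
  i=15: B-O = 13 → N
  i=16: A-W =  4 → E
  i=17: T-Z = 20 → U
  i=18: X-D = 20 → U
  i=19: Q-D = 13 → N
  shifts repeat with period 5: NEUUN

NEUUN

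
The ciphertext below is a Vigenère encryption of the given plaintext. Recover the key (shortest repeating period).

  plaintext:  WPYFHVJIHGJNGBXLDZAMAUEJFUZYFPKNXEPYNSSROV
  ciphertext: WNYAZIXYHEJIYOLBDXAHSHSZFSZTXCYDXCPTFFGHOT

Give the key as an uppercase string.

AYAVSNOQ

  i= 0: W-W =  0 → A
  i= 1: N-P = 24 → Y
  i= 2: Y-Y =  0 → A
  i= 3: A-F = 21 → V
  i= 4: Z-H = 18 → S
  i= 5: I-V = 13 → N
  i= 6: X-J = 14 → O
  i= 7: Y-I = 16 → Q
  i= 8: H-H =  0 → A
  i= 9: E-G = 24 → Y
  i=10: J-J =  0 → A
  i=11: I-N = 21 → V
  i=12: Y-G = 18 → S
  i=13: O-B = 13 → N
  i=14: L-X = 14 → O
  i=15: B-L = 16 → Q
  i=16: D-D =  0 → A
  i=17: X-Z = 24 → Y
  i=18: A-A =  0 → A
  i=19: H-M = 21 → V
  i=20: S-A = 18 → S
  i=21: H-U = 13 → N
  i=22: S-E = 14 → O
  i=23: Z-J = 16 → Q
  i=24: F-F =  0 → A
  i=25: S-U = 24 → Y
  i=26: Z-Z =  0 → A
  i=27: T-Y = 21 → V
  i=28: X-F = 18 → S
  i=29: C-P = 13 → N
  i=30: Y-K = 14 → O
  i=31: D-N = 16 → Q
  i=32: X-X =  0 → A
  i=33: C-E = 24 → Y
  i=34: P-P =  0 → A
  i=35: T-Y = 21 → V
  i=36: F-N = 18 → S
  i=37: F-S = 13 → N
  i=38: G-S = 14 → O
  i=39: H-R = 16 → Q
  i=40: O-O =  0 → A
  i=41: T-V = 24 → Y
  shifts repeat with period 8: AYAVSNOQ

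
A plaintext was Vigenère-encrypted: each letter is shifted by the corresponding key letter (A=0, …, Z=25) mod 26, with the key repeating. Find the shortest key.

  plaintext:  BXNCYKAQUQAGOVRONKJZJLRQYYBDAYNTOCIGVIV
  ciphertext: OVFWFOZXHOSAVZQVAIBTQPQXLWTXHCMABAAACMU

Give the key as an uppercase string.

NYSUHEZH

  i= 0: O-B = 13 → N
  i= 1: V-X = 24 → Y
  i= 2: F-N = 18 → S
  i= 3: W-C = 20 → U
  i= 4: F-Y =  7 → H
  i= 5: O-K =  4 → E
  i= 6: Z-A = 25 → Z
  i= 7: X-Q =  7 → H
  i= 8: H-U = 13 → N
  i= 9: O-Q = 24 → Y
  i=10: S-A = 18 → S
  i=11: A-G = 20 → U
  i=12: V-O =  7 → H
  i=13: Z-V =  4 → E
  i=14: Q-R = 25 → Z
  i=15: V-O =  7 → H
  i=16: A-N = 13 → N
  i=17: I-K = 24 → Y
  i=18: B-J = 18 → S
  i=19: T-Z = 20 → U
  i=20: Q-J =  7 → H
  i=21: P-L =  4 → E
  i=22: Q-R = 25 → Z
  i=23: X-Q =  7 → H
  i=24: L-Y = 13 → N
  i=25: W-Y = 24 → Y
  i=26: T-B = 18 → S
  i=27: X-D = 20 → U
  i=28: H-A =  7 → H
  i=29: C-Y =  4 → E
  i=30: M-N = 25 → Z
  i=31: A-T =  7 → H
  i=32: B-O = 13 → N
  i=33: A-C = 24 → Y
  i=34: A-I = 18 → S
  i=35: A-G = 20 → U
  i=36: C-V =  7 → H
  i=37: M-I =  4 → E
  i=38: U-V = 25 → Z
  shifts repeat with period 8: NYSUHEZH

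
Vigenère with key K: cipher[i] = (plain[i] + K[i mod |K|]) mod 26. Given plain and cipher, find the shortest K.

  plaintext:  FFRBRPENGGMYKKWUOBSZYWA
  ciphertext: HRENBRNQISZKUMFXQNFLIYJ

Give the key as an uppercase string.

CMNMKCJD

  i= 0: H-F =  2 → C
  i= 1: R-F = 12 → M
  i= 2: E-R = 13 → N
  i= 3: N-B = 12 → M
  i= 4: B-R = 10 → K
  i= 5: R-P =  2 → C
  i= 6: N-E =  9 → J
  i= 7: Q-N =  3 → D
  i= 8: I-G =  2 → C
  i= 9: S-G = 12 → M
  i=10: Z-M = 13 → N
  i=11: K-Y = 12 → M
  i=12: U-K = 10 → K
  i=13: M-K =  2 → C
  i=14: F-W =  9 → J
  i=15: X-U =  3 → D
  i=16: Q-O =  2 → C
  i=17: N-B = 12 → M
  i=18: F-S = 13 → N
  i=19: L-Z = 12 → M
  i=20: I-Y = 10 → K
  i=21: Y-W =  2 → C
  i=22: J-A =  9 → J
  shifts repeat with period 8: CMNMKCJD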